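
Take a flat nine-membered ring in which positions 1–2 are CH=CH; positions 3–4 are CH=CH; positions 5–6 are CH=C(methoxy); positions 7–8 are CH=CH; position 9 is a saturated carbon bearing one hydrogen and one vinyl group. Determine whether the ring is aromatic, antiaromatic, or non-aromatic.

The CH(vinyl) carbon is saturated: that saturated carbon is sp³ and has no p orbital in the ring π system. Conjugation is not continuous around the ring.
Hückel's rule only applies to fully conjugated rings, so this one is simply non-aromatic.

Non-aromatic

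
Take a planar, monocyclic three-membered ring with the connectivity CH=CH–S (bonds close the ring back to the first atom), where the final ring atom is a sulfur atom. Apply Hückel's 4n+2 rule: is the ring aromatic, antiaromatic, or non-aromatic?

All ring atoms are sp² and supply a p orbital to the ring (every atom in a ring double bond is sp² and brings one electron to the p orbital; the sulfur donates one lone pair from its p orbital); the conjugation is uninterrupted.
Counting π electrons: 1 × 2 = 2 from the double-bond unit + 2 from the S atom = 4.
A 4n π count (4, n = 1) in a planar conjugated ring means antiaromatic.

Antiaromatic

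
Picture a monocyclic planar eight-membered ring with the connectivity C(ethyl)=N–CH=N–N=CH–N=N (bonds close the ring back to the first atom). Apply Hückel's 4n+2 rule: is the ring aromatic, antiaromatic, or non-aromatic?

Antiaromatic

Every ring atom contributes a p orbital perpendicular to the ring (every atom in a ring double bond is sp² and brings one electron to the p orbital; each =N– nitrogen is pyridine-type (lone pair in the sp² plane, one electron in the p orbital)), so the π system is cyclic and fully conjugated.
π-electron count: 4 × 2 = 8 from the 4 double-bond units.
With 8 = 4·2 π electrons, Hückel's rule classifies the planar ring as antiaromatic.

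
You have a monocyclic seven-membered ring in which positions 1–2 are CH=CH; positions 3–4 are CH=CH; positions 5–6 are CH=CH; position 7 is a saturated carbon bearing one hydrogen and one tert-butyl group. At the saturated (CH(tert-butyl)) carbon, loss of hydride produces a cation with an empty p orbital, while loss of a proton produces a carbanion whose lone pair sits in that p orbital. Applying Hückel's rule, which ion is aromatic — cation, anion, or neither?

Once that carbon is sp², every ring atom has a p orbital and both ions are fully conjugated.
Cation: 3 × 2 + 0 = 6 π electrons → 4(1)+2, aromatic.
Anion: 3 × 2 + 2 = 8 π electrons → 4(2), antiaromatic.

The cation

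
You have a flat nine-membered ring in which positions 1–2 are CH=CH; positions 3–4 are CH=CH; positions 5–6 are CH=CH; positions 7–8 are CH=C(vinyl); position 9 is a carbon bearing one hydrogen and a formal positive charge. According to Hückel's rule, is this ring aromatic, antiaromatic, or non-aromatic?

All ring atoms are sp² and supply a p orbital to the ring (each doubly-bonded ring atom is sp² with one p-orbital electron; the carbocation has an empty p orbital); the conjugation is uninterrupted.
Adding the contributions, 4 × 2 = 8 from the double-bond units + 0 from the CH(+) atom = 8.
With 8 = 4·2 π electrons, Hückel's rule classifies the planar ring as antiaromatic.

Antiaromatic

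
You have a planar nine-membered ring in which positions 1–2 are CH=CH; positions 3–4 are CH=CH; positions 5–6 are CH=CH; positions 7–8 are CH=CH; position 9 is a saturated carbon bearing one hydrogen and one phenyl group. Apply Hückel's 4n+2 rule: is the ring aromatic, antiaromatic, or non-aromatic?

At the CH(phenyl) position, that saturated carbon is sp³ and has no p orbital in the ring π system; the ring's p-orbital overlap is broken there.
A ring that is not fully conjugated cannot be aromatic or antiaromatic regardless of its π-electron count.

Non-aromatic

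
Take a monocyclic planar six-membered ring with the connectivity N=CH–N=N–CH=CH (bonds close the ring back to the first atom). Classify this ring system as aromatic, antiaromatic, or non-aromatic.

Aromatic

All ring atoms are sp² and supply a p orbital to the ring (every atom in a ring double bond is sp² and brings one electron to the p orbital; the doubly-bonded nitrogens are pyridine-type — their lone pairs lie in the ring plane, leaving one electron in the p orbital); the conjugation is uninterrupted.
π-electron count: 3 × 2 = 6 from the 3 double-bond units.
That gives a 4n+2 count (6, n = 1).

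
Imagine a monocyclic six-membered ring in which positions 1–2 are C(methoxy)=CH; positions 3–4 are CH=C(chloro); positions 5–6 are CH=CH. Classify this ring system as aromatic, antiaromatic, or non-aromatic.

Every ring atom contributes a p orbital perpendicular to the ring (the double-bond atoms are sp², each contributing one p electron), so the π system is cyclic and fully conjugated.
Counting π electrons: 3 × 2 = 6 from the 3 double-bond units.
That gives a 4n+2 count (6, n = 1).

Aromatic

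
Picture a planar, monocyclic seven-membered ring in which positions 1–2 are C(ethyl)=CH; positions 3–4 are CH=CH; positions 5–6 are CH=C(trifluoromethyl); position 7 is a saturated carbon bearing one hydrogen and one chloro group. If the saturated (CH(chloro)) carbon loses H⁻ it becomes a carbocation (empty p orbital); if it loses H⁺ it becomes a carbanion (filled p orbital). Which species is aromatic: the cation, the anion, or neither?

The cation

Both ions have a continuous loop of p orbitals — each ring atom is sp².
Cation: 3 × 2 + 0 = 6 π electrons → 4(1)+2, aromatic.
Anion: 3 × 2 + 2 = 8 π electrons → 4(2), antiaromatic.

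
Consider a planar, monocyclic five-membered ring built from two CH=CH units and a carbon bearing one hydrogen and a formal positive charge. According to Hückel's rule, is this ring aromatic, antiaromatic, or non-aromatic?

The p orbitals form a continuous loop: each doubly-bonded ring atom is sp² with one p-orbital electron; the carbocation has an empty p orbital. The ring is fully conjugated.
Counting π electrons: 2 × 2 = 4 from the double-bond units + 0 from the CH(+) atom = 4.
With 4 = 4·1 π electrons, Hückel's rule classifies the planar ring as antiaromatic.

Antiaromatic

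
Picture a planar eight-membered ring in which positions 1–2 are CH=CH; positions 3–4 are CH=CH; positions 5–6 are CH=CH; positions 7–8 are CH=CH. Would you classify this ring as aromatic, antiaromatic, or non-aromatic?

Antiaromatic

Every ring atom contributes a p orbital perpendicular to the ring (the double-bond atoms are sp², each contributing one p electron), so the π system is cyclic and fully conjugated.
Adding the contributions, 4 × 2 = 8 from the 4 double-bond units.
With 8 = 4·2 π electrons, Hückel's rule classifies the planar ring as antiaromatic.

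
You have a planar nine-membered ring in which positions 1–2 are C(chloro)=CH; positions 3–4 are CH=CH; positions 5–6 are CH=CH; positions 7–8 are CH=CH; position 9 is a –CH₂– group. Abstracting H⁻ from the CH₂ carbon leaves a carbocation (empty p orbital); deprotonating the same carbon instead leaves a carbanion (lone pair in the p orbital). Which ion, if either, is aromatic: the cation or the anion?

Both ions have a continuous loop of p orbitals — each ring atom is sp².
Cation: 4 × 2 + 0 = 8 π electrons → 4(2), antiaromatic.
Anion: 4 × 2 + 2 = 10 π electrons → 4(2)+2, aromatic.

The anion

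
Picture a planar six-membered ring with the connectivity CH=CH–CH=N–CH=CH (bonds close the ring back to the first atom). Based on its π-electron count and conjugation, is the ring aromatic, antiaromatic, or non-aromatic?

The p orbitals form a continuous loop: each doubly-bonded ring atom is sp² with one p-orbital electron; each sp² =N– keeps its lone pair in-plane and puts one electron into the π system. The ring is fully conjugated.
Tallying contributions gives 3 × 2 = 6 from the 3 double-bond units.
Since 6 = 4·1 + 2, the ring meets the 4n+2 criterion.

Aromatic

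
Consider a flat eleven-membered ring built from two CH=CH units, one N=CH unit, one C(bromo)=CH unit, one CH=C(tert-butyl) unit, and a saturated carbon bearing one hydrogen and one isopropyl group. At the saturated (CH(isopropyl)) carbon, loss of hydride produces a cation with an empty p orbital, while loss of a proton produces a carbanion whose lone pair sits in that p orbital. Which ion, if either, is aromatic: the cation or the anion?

In either ion the ring is fully conjugated: every atom, including the new sp² carbon, supplies a p orbital.
Cation: 5 × 2 + 0 = 10 π electrons → 4(2)+2, aromatic.
Anion: 5 × 2 + 2 = 12 π electrons → 4(3), antiaromatic.

The cation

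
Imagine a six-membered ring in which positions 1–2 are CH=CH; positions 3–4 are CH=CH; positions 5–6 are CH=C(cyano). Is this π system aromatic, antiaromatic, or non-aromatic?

Aromatic

Check conjugation: the double-bond atoms are sp², each contributing one p electron — every position has a p orbital, so the cyclic π system is continuous.
Tallying contributions gives 3 × 2 = 6 from the 3 double-bond units.
That gives a 4n+2 count (6, n = 1).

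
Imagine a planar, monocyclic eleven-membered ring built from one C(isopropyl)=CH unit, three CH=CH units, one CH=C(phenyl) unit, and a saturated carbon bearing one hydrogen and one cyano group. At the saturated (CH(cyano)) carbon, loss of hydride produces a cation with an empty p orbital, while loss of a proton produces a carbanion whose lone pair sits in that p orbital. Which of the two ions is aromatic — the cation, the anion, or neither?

The cation

Both ions have a continuous loop of p orbitals — each ring atom is sp².
Cation: 5 × 2 + 0 = 10 π electrons → 4(2)+2, aromatic.
Anion: 5 × 2 + 2 = 12 π electrons → 4(3), antiaromatic.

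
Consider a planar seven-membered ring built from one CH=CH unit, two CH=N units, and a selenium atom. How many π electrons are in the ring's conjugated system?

Check conjugation: the double-bond atoms are sp², each contributing one p electron; the doubly-bonded nitrogens are pyridine-type — their lone pairs lie in the ring plane, leaving one electron in the p orbital; the selenium donates one lone pair from its p orbital — every position has a p orbital, so the cyclic π system is continuous.
π-electron count: 3 × 2 = 6 from the double-bond units + 2 from the Se atom = 8.

8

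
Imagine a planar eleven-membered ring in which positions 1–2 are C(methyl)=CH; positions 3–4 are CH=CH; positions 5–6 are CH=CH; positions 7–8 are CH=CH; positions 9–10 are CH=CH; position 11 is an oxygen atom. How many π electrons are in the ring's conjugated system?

12

Every ring atom contributes a p orbital perpendicular to the ring (each doubly-bonded ring atom is sp² with one p-orbital electron; the oxygen donates one lone pair from its p orbital), so the π system is cyclic and fully conjugated.
Counting π electrons: 5 × 2 = 10 from the double-bond units + 2 from the O atom = 12.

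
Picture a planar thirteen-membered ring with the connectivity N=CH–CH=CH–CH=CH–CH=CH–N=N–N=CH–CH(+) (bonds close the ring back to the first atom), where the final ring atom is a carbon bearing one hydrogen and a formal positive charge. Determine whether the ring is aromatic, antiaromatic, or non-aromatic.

Check conjugation: the double-bond atoms are sp², each contributing one p electron; each =N– nitrogen is pyridine-type (lone pair in the sp² plane, one electron in the p orbital); the carbocation has an empty p orbital — every position has a p orbital, so the cyclic π system is continuous.
Tallying contributions gives 6 × 2 = 12 from the double-bond units + 0 from the CH(+) atom = 12.
A 4n π count (12, n = 3) in a planar conjugated ring means antiaromatic.

Antiaromatic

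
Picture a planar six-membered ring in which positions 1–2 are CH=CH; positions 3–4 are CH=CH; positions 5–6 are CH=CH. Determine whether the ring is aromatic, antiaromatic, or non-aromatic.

Aromatic

The p orbitals form a continuous loop: every atom in a ring double bond is sp² and brings one electron to the p orbital. The ring is fully conjugated.
Adding the contributions, 3 × 2 = 6 from the 3 double-bond units.
Since 6 = 4·1 + 2, the ring meets the 4n+2 criterion.
(The species described is benzene.)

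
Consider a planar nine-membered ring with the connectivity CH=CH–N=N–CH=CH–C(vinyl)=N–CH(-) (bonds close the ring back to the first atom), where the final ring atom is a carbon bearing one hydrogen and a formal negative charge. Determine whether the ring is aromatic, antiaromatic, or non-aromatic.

Every ring atom contributes a p orbital perpendicular to the ring (every atom in a ring double bond is sp² and brings one electron to the p orbital; the doubly-bonded nitrogens are pyridine-type — their lone pairs lie in the ring plane, leaving one electron in the p orbital; the carbanion's lone pair occupies the p orbital), so the π system is cyclic and fully conjugated.
Tallying contributions gives 4 × 2 = 8 from the double-bond units + 2 from the CH(-) atom = 10.
Since 10 = 4·2 + 2, the ring meets the 4n+2 criterion.

Aromatic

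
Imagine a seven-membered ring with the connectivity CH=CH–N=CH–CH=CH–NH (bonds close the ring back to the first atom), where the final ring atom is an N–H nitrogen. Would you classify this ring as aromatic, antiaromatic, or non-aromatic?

Every ring atom contributes a p orbital perpendicular to the ring (each doubly-bonded ring atom is sp² with one p-orbital electron; each =N– nitrogen is pyridine-type (lone pair in the sp² plane, one electron in the p orbital); the pyrrole-type nitrogen donates its lone pair from the p orbital), so the π system is cyclic and fully conjugated.
Tallying contributions gives 3 × 2 = 6 from the double-bond units + 2 from the NH atom = 8.
8 = 4(2); a planar, fully conjugated 4n system is antiaromatic.

Antiaromatic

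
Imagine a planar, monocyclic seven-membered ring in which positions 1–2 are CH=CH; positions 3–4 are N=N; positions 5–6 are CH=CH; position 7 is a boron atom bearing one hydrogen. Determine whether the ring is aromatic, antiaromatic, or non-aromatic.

Aromatic

The p orbitals form a continuous loop: the double-bond atoms are sp², each contributing one p electron; each =N– nitrogen is pyridine-type (lone pair in the sp² plane, one electron in the p orbital); the boron has an empty p orbital. The ring is fully conjugated.
Adding the contributions, 3 × 2 = 6 from the double-bond units + 0 from the BH atom = 6.
Since 6 = 4·1 + 2, the ring meets the 4n+2 criterion.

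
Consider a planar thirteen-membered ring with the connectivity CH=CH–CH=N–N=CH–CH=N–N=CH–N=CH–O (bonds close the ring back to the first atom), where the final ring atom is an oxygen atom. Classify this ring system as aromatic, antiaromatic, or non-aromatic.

Check conjugation: every atom in a ring double bond is sp² and brings one electron to the p orbital; each =N– nitrogen is pyridine-type (lone pair in the sp² plane, one electron in the p orbital); the oxygen donates one lone pair from its p orbital — every position has a p orbital, so the cyclic π system is continuous.
Adding the contributions, 6 × 2 = 12 from the double-bond units + 2 from the O atom = 14.
With 14 π electrons (n = 3), the Hückel 4n+2 condition holds.

Aromatic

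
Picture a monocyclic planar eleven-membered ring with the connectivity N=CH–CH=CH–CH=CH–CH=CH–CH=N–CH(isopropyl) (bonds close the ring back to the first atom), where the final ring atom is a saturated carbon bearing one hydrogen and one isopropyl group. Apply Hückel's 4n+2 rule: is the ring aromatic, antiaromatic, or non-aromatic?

The CH(isopropyl) position has four σ bonds — that saturated carbon is sp³ and has no p orbital in the ring π system — so the cyclic conjugation is interrupted.
A ring that is not fully conjugated cannot be aromatic or antiaromatic regardless of its π-electron count.

Non-aromatic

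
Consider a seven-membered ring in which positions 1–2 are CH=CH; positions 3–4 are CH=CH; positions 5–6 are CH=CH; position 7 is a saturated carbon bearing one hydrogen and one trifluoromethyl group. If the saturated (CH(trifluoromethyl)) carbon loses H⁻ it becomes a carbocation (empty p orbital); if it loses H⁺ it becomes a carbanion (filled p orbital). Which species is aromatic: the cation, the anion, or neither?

The cation

In both ions every ring atom is sp² and contributes a p orbital, so both rings are fully conjugated.
Cation: 3 × 2 + 0 = 6 π electrons → 4(1)+2, aromatic.
Anion: 3 × 2 + 2 = 8 π electrons → 4(2), antiaromatic.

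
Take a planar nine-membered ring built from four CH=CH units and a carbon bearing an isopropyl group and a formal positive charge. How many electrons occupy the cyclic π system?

Every ring atom contributes a p orbital perpendicular to the ring (each doubly-bonded ring atom is sp² with one p-orbital electron; the carbocation has an empty p orbital), so the π system is cyclic and fully conjugated.
Adding the contributions, 4 × 2 = 8 from the double-bond units + 0 from the C(isopropyl)(+) atom = 8.

8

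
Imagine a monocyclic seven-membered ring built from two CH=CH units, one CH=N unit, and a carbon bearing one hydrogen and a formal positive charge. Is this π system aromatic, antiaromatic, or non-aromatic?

The p orbitals form a continuous loop: each doubly-bonded ring atom is sp² with one p-orbital electron; each sp² =N– keeps its lone pair in-plane and puts one electron into the π system; the carbocation has an empty p orbital. The ring is fully conjugated.
Tallying contributions gives 3 × 2 = 6 from the double-bond units + 0 from the CH(+) atom = 6.
Since 6 = 4·1 + 2, the ring meets the 4n+2 criterion.

Aromatic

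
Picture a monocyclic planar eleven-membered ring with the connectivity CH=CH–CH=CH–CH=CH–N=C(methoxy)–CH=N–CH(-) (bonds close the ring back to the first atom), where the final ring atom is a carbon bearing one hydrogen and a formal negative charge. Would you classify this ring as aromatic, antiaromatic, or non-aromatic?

Antiaromatic

All ring atoms are sp² and supply a p orbital to the ring (every atom in a ring double bond is sp² and brings one electron to the p orbital; the doubly-bonded nitrogens are pyridine-type — their lone pairs lie in the ring plane, leaving one electron in the p orbital; the carbanion's lone pair occupies the p orbital); the conjugation is uninterrupted.
Counting π electrons: 5 × 2 = 10 from the double-bond units + 2 from the CH(-) atom = 12.
A 4n π count (12, n = 3) in a planar conjugated ring means antiaromatic.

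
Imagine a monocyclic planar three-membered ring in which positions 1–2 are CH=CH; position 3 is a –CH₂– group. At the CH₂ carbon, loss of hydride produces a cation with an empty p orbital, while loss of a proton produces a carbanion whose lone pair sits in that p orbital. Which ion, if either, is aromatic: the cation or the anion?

The cation

Once that carbon is sp², every ring atom has a p orbital and both ions are fully conjugated.
Cation: 1 × 2 + 0 = 2 π electrons → 4(0)+2, aromatic.
Anion: 1 × 2 + 2 = 4 π electrons → 4(1), antiaromatic.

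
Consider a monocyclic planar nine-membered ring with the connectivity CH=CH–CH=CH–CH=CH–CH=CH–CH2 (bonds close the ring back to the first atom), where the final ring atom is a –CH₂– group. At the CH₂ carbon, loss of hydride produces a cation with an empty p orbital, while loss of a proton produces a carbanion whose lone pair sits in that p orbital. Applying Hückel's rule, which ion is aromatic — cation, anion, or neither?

In both ions every ring atom is sp² and contributes a p orbital, so both rings are fully conjugated.
Cation: 4 × 2 + 0 = 8 π electrons → 4(2), antiaromatic.
Anion: 4 × 2 + 2 = 10 π electrons → 4(2)+2, aromatic.

The anion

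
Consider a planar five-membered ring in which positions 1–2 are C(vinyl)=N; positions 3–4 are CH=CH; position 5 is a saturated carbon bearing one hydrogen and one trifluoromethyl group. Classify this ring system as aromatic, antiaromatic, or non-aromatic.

Non-aromatic

At the CH(trifluoromethyl) position, that saturated carbon is sp³ and has no p orbital in the ring π system; the ring's p-orbital overlap is broken there.
Hückel's rule only applies to fully conjugated rings, so this one is simply non-aromatic.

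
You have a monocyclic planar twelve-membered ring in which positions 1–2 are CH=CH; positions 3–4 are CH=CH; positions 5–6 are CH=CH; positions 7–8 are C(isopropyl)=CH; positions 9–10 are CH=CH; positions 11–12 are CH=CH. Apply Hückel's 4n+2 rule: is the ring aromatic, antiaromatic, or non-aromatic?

Antiaromatic

The p orbitals form a continuous loop: each doubly-bonded ring atom is sp² with one p-orbital electron. The ring is fully conjugated.
Adding the contributions, 6 × 2 = 12 from the 6 double-bond units.
12 is a 4n count (n = 3), so the planar conjugated ring is antiaromatic.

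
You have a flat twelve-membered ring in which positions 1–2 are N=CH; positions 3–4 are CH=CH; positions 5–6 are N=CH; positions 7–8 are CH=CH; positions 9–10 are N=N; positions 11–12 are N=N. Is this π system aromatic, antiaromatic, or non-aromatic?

Check conjugation: the double-bond atoms are sp², each contributing one p electron; each sp² =N– keeps its lone pair in-plane and puts one electron into the π system — every position has a p orbital, so the cyclic π system is continuous.
Counting π electrons: 6 × 2 = 12 from the 6 double-bond units.
With 12 = 4·3 π electrons, Hückel's rule classifies the planar ring as antiaromatic.

Antiaromatic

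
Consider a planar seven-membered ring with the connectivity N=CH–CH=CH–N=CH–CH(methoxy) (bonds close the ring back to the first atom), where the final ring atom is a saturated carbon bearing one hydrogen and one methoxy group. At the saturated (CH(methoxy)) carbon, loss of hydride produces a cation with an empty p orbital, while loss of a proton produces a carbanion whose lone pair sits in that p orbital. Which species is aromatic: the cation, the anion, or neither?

Once that carbon is sp², every ring atom has a p orbital and both ions are fully conjugated.
Cation: 3 × 2 + 0 = 6 π electrons → 4(1)+2, aromatic.
Anion: 3 × 2 + 2 = 8 π electrons → 4(2), antiaromatic.

The cation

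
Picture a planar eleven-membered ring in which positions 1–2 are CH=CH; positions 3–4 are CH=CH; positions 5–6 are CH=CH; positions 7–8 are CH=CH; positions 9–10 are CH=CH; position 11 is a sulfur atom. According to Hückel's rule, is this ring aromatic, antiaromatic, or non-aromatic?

Antiaromatic

Every ring atom contributes a p orbital perpendicular to the ring (each doubly-bonded ring atom is sp² with one p-orbital electron; the sulfur donates one lone pair from its p orbital), so the π system is cyclic and fully conjugated.
Counting π electrons: 5 × 2 = 10 from the double-bond units + 2 from the S atom = 12.
12 = 4(3); a planar, fully conjugated 4n system is antiaromatic.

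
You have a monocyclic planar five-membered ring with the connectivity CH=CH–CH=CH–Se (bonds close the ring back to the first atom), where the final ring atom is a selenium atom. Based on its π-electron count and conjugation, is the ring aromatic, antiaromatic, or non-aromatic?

Every ring atom contributes a p orbital perpendicular to the ring (the double-bond atoms are sp², each contributing one p electron; the selenium donates one lone pair from its p orbital), so the π system is cyclic and fully conjugated.
π-electron count: 2 × 2 = 4 from the double-bond units + 2 from the Se atom = 6.
6 = 4(1) + 2, which satisfies Hückel's 4n+2 rule.

Aromatic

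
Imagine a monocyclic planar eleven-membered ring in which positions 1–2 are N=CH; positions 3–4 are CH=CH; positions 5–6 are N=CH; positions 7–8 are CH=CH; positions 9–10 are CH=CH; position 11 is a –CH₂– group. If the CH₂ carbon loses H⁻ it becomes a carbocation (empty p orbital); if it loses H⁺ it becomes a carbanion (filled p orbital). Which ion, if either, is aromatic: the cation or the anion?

Once that carbon is sp², every ring atom has a p orbital and both ions are fully conjugated.
Cation: 5 × 2 + 0 = 10 π electrons → 4(2)+2, aromatic.
Anion: 5 × 2 + 2 = 12 π electrons → 4(3), antiaromatic.

The cation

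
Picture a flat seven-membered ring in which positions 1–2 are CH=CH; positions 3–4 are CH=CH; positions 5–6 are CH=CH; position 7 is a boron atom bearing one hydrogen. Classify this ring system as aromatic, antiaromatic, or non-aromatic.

Aromatic

Every ring atom contributes a p orbital perpendicular to the ring (every atom in a ring double bond is sp² and brings one electron to the p orbital; the boron has an empty p orbital), so the π system is cyclic and fully conjugated.
Adding the contributions, 3 × 2 = 6 from the double-bond units + 0 from the BH atom = 6.
Since 6 = 4·1 + 2, the ring meets the 4n+2 criterion.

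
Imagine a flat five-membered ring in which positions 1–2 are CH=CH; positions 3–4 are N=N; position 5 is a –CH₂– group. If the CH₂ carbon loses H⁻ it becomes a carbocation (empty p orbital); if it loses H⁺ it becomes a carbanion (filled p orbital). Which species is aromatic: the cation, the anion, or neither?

Both ions have a continuous loop of p orbitals — each ring atom is sp².
Cation: 2 × 2 + 0 = 4 π electrons → 4(1), antiaromatic.
Anion: 2 × 2 + 2 = 6 π electrons → 4(1)+2, aromatic.

The anion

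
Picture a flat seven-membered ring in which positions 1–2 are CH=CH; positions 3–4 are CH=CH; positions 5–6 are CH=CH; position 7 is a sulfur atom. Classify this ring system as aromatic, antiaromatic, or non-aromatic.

Antiaromatic

The p orbitals form a continuous loop: the double-bond atoms are sp², each contributing one p electron; the sulfur donates one lone pair from its p orbital. The ring is fully conjugated.
Counting π electrons: 3 × 2 = 6 from the double-bond units + 2 from the S atom = 8.
With 8 = 4·2 π electrons, Hückel's rule classifies the planar ring as antiaromatic.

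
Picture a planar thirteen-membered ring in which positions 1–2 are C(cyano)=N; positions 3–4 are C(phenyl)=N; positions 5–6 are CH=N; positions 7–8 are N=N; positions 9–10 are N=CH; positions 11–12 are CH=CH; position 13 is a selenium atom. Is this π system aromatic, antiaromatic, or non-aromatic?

Aromatic

The p orbitals form a continuous loop: each doubly-bonded ring atom is sp² with one p-orbital electron; each =N– nitrogen is pyridine-type (lone pair in the sp² plane, one electron in the p orbital); the selenium donates one lone pair from its p orbital. The ring is fully conjugated.
Counting π electrons: 6 × 2 = 12 from the double-bond units + 2 from the Se atom = 14.
That gives a 4n+2 count (14, n = 3).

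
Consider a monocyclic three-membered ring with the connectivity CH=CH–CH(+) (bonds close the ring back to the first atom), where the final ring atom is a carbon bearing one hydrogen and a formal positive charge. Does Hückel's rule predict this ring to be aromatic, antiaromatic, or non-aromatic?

Every ring atom contributes a p orbital perpendicular to the ring (the double-bond atoms are sp², each contributing one p electron; the carbocation has an empty p orbital), so the π system is cyclic and fully conjugated.
Counting π electrons: 1 × 2 = 2 from the double-bond unit + 0 from the CH(+) atom = 2.
That gives a 4n+2 count (2, n = 0).

Aromatic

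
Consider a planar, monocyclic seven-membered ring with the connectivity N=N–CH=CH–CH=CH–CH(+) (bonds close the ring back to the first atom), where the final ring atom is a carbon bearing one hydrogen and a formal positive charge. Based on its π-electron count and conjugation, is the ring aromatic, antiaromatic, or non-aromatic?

The p orbitals form a continuous loop: the double-bond atoms are sp², each contributing one p electron; the doubly-bonded nitrogens are pyridine-type — their lone pairs lie in the ring plane, leaving one electron in the p orbital; the carbocation has an empty p orbital. The ring is fully conjugated.
Adding the contributions, 3 × 2 = 6 from the double-bond units + 0 from the CH(+) atom = 6.
Since 6 = 4·1 + 2, the ring meets the 4n+2 criterion.

Aromatic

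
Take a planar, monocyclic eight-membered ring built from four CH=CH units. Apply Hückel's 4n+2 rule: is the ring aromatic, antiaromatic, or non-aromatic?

All ring atoms are sp² and supply a p orbital to the ring (each doubly-bonded ring atom is sp² with one p-orbital electron); the conjugation is uninterrupted.
Adding the contributions, 4 × 2 = 8 from the 4 double-bond units.
With 8 = 4·2 π electrons, Hückel's rule classifies the planar ring as antiaromatic.
This is cyclooctatetraene.

Antiaromatic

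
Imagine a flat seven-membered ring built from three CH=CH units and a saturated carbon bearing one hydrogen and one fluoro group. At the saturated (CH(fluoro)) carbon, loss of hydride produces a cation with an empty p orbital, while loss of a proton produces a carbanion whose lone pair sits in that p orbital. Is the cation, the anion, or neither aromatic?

Once that carbon is sp², every ring atom has a p orbital and both ions are fully conjugated.
Cation: 3 × 2 + 0 = 6 π electrons → 4(1)+2, aromatic.
Anion: 3 × 2 + 2 = 8 π electrons → 4(2), antiaromatic.

The cation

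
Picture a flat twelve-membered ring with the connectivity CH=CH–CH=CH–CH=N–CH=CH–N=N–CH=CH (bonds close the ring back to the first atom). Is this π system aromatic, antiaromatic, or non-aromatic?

All ring atoms are sp² and supply a p orbital to the ring (the double-bond atoms are sp², each contributing one p electron; each sp² =N– keeps its lone pair in-plane and puts one electron into the π system); the conjugation is uninterrupted.
Tallying contributions gives 6 × 2 = 12 from the 6 double-bond units.
12 is a 4n count (n = 3), so the planar conjugated ring is antiaromatic.

Antiaromatic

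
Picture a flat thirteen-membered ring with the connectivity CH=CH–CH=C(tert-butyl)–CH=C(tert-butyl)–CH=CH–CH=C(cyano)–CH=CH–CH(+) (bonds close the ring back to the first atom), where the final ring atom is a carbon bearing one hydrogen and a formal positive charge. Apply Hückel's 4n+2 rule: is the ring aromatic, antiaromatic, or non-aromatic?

All ring atoms are sp² and supply a p orbital to the ring (every atom in a ring double bond is sp² and brings one electron to the p orbital; the carbocation has an empty p orbital); the conjugation is uninterrupted.
Adding the contributions, 6 × 2 = 12 from the double-bond units + 0 from the CH(+) atom = 12.
12 = 4(3); a planar, fully conjugated 4n system is antiaromatic.

Antiaromatic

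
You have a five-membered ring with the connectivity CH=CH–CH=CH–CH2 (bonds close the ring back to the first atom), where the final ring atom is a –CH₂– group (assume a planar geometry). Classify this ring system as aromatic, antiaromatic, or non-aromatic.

Non-aromatic

Because the tetrahedral CH₂ carbon is sp³ and has no p orbital in the ring π system at the CH2 position, the π system cannot extend all the way around the ring.
Broken conjugation rules out both aromaticity and antiaromaticity.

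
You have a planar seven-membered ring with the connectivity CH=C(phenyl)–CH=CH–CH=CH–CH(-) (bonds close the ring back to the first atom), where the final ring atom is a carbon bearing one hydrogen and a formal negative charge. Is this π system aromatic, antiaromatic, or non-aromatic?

Check conjugation: each doubly-bonded ring atom is sp² with one p-orbital electron; the carbanion's lone pair occupies the p orbital — every position has a p orbital, so the cyclic π system is continuous.
Adding the contributions, 3 × 2 = 6 from the double-bond units + 2 from the CH(-) atom = 8.
8 = 4(2); a planar, fully conjugated 4n system is antiaromatic.

Antiaromatic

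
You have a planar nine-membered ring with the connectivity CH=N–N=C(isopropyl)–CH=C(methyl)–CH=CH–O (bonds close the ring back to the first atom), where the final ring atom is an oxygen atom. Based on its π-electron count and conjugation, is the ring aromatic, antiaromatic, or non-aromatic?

Check conjugation: each doubly-bonded ring atom is sp² with one p-orbital electron; each =N– nitrogen is pyridine-type (lone pair in the sp² plane, one electron in the p orbital); the oxygen donates one lone pair from its p orbital — every position has a p orbital, so the cyclic π system is continuous.
Counting π electrons: 4 × 2 = 8 from the double-bond units + 2 from the O atom = 10.
With 10 π electrons (n = 2), the Hückel 4n+2 condition holds.

Aromatic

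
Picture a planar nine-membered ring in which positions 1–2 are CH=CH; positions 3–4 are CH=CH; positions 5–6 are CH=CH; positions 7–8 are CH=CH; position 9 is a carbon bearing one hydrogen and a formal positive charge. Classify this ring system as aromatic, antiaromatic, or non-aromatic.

All ring atoms are sp² and supply a p orbital to the ring (the double-bond atoms are sp², each contributing one p electron; the carbocation has an empty p orbital); the conjugation is uninterrupted.
π-electron count: 4 × 2 = 8 from the double-bond units + 0 from the CH(+) atom = 8.
8 = 4(2); a planar, fully conjugated 4n system is antiaromatic.

Antiaromatic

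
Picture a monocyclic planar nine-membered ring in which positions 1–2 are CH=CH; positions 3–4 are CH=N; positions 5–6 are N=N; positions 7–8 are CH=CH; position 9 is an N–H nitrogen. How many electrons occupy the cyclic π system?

Every ring atom contributes a p orbital perpendicular to the ring (the double-bond atoms are sp², each contributing one p electron; each sp² =N– keeps its lone pair in-plane and puts one electron into the π system; the pyrrole-type nitrogen donates its lone pair from the p orbital), so the π system is cyclic and fully conjugated.
Counting π electrons: 4 × 2 = 8 from the double-bond units + 2 from the NH atom = 10.

10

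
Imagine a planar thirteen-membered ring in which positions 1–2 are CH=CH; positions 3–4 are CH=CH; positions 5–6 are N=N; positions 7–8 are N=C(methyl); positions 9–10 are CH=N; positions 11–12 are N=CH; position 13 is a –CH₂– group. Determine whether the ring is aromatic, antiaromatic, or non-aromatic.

At the CH2 position, the tetrahedral CH₂ carbon is sp³ and has no p orbital in the ring π system; the ring's p-orbital overlap is broken there.
Broken conjugation rules out both aromaticity and antiaromaticity.

Non-aromatic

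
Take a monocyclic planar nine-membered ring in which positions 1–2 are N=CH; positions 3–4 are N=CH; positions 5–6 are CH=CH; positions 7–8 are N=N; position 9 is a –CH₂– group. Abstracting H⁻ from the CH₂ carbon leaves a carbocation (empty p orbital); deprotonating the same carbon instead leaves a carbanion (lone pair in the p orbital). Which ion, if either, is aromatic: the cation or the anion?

The anion

In both ions every ring atom is sp² and contributes a p orbital, so both rings are fully conjugated.
Cation: 4 × 2 + 0 = 8 π electrons → 4(2), antiaromatic.
Anion: 4 × 2 + 2 = 10 π electrons → 4(2)+2, aromatic.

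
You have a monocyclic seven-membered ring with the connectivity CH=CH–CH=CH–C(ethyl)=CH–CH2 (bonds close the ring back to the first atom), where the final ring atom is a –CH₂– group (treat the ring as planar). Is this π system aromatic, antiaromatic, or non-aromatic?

Non-aromatic

The CH2 carbon is saturated: the tetrahedral CH₂ carbon is sp³ and has no p orbital in the ring π system. Conjugation is not continuous around the ring.
Broken conjugation rules out both aromaticity and antiaromaticity.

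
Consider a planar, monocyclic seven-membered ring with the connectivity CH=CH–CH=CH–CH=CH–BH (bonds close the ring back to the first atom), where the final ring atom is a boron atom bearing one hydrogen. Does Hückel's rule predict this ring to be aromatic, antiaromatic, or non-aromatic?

All ring atoms are sp² and supply a p orbital to the ring (each doubly-bonded ring atom is sp² with one p-orbital electron; the boron has an empty p orbital); the conjugation is uninterrupted.
Tallying contributions gives 3 × 2 = 6 from the double-bond units + 0 from the BH atom = 6.
6 = 4(1) + 2, which satisfies Hückel's 4n+2 rule.

Aromatic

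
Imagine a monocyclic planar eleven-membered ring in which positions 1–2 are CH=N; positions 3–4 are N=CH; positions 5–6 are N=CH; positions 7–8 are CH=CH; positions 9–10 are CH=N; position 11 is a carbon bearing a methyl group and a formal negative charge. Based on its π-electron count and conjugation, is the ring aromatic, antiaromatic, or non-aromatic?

Check conjugation: each doubly-bonded ring atom is sp² with one p-orbital electron; each =N– nitrogen is pyridine-type (lone pair in the sp² plane, one electron in the p orbital); the carbanion's lone pair occupies the p orbital — every position has a p orbital, so the cyclic π system is continuous.
π-electron count: 5 × 2 = 10 from the double-bond units + 2 from the C(methyl)(-) atom = 12.
With 12 = 4·3 π electrons, Hückel's rule classifies the planar ring as antiaromatic.

Antiaromatic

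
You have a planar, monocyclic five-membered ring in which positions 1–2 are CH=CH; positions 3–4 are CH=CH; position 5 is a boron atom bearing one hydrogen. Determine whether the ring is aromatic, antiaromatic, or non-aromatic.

The p orbitals form a continuous loop: each doubly-bonded ring atom is sp² with one p-orbital electron; the boron has an empty p orbital. The ring is fully conjugated.
π-electron count: 2 × 2 = 4 from the double-bond units + 0 from the BH atom = 4.
4 is a 4n count (n = 1), so the planar conjugated ring is antiaromatic.
This is borole.

Antiaromatic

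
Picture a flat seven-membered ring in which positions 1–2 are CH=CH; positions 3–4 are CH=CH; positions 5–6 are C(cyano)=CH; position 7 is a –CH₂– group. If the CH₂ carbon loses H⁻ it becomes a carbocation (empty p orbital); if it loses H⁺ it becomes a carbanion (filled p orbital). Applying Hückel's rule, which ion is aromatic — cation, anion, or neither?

The cation

Both ions have a continuous loop of p orbitals — each ring atom is sp².
Cation: 3 × 2 + 0 = 6 π electrons → 4(1)+2, aromatic.
Anion: 3 × 2 + 2 = 8 π electrons → 4(2), antiaromatic.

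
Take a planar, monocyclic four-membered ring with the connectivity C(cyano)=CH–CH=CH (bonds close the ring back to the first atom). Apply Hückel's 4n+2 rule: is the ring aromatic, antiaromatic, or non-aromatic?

Antiaromatic

Every ring atom contributes a p orbital perpendicular to the ring (each doubly-bonded ring atom is sp² with one p-orbital electron), so the π system is cyclic and fully conjugated.
Tallying contributions gives 2 × 2 = 4 from the 2 double-bond units.
4 = 4(1); a planar, fully conjugated 4n system is antiaromatic.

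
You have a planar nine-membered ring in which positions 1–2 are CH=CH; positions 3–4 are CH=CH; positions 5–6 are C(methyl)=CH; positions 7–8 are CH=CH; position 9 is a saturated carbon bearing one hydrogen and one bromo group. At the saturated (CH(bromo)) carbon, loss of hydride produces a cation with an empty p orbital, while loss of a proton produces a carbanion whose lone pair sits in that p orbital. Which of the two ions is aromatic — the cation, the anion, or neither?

The anion

Both ions have a continuous loop of p orbitals — each ring atom is sp².
Cation: 4 × 2 + 0 = 8 π electrons → 4(2), antiaromatic.
Anion: 4 × 2 + 2 = 10 π electrons → 4(2)+2, aromatic.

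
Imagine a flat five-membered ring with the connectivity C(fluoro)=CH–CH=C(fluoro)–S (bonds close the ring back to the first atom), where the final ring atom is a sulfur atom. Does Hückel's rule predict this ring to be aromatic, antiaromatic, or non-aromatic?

The p orbitals form a continuous loop: the double-bond atoms are sp², each contributing one p electron; the sulfur donates one lone pair from its p orbital. The ring is fully conjugated.
Counting π electrons: 2 × 2 = 4 from the double-bond units + 2 from the S atom = 6.
Since 6 = 4·1 + 2, the ring meets the 4n+2 criterion.

Aromatic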